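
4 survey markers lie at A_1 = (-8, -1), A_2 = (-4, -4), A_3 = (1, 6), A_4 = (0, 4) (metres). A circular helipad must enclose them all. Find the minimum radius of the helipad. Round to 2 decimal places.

The minimum enclosing circle is determined by three boundary points: A_1, A_2, A_3.
Their circumcentre is (-63/22, 37/22) with r² = 8125/242.
The farthest remaining point A_4 is at distance² 3285/242 ≤ 8125/242.
r = √(8125/242) ≈ 5.79.

5.79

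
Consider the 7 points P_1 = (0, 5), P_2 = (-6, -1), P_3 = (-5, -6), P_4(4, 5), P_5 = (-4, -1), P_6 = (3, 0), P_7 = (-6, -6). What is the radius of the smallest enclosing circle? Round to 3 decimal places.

By Welzl's lemma the MEC is supported by two points (diametrically opposite) or three points (on a circumcircle).
The farthest pair is P_4–P_7 with squared distance 221. The circle on this segment as diameter has centre (-1, -0.5) and r² = 221/4 = 55.25.
Check P_1: distance² to centre = 31.25 ≤ 55.25, so it lies inside.
All remaining points lie in this disk, and no smaller disk contains both endpoints, so this is the minimum enclosing circle.
r = √(55.25) ≈ 7.433.

7.433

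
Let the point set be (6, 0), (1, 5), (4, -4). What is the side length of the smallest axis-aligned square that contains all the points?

The bounding box has width 5 and height 9.
An axis-aligned square enclosing the set must have side ≥ max(width, height).
So the minimum side is max(5, 9) = 9.

9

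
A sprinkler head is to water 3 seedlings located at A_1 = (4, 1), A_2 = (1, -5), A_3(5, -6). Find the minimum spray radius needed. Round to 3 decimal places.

Side lengths²: A_1A_2² = 45, A_1A_3² = 50, A_2A_3² = 17.
Since A_1A_3² = 50 < 45 + 17 = 62, the triangle is acute, so the smallest enclosing circle is the circumcircle.
Circumcentre = (67/18, -47/18), r² = 2125/162.
r = √(2125/162) ≈ 3.622.

3.622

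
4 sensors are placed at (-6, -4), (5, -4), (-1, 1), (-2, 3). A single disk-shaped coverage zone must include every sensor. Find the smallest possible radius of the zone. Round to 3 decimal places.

5.701

By Welzl's lemma the MEC is supported by two points (diametrically opposite) or three points (on a circumcircle).
The minimum enclosing circle is determined by three boundary points: (-6, -4), (5, -4), (-2, 3).
Their circumcentre is (-0.5, -2.5) with r² = 32.5.
The farthest remaining point (-1, 1) is at distance² 12.5 ≤ 32.5.
r = √(32.5) ≈ 5.701.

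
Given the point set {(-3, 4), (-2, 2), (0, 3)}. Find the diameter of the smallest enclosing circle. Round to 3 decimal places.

3.162

Call the three points A, B, C in the order given.
Side lengths²: AB² = 5, AC² = 10, BC² = 5.
Since AC² = 10 ≥ 5 + 5 = 10, the angle opposite AC is not acute, so the smallest enclosing circle has AC as diameter.
Centre = midpoint of AC = (-1.5, 3.5), r² = 10/4 = 2.5.
Diameter = 2r = 2√(2.5) ≈ 3.162.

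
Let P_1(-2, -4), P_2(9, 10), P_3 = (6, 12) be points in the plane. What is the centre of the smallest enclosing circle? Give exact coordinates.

(2.625, 3.6875)

Side lengths²: P_1P_2² = 317, P_1P_3² = 320, P_2P_3² = 13.
Since P_1P_3² = 320 < 317 + 13 = 330, the triangle is acute, so the smallest enclosing circle is the circumcircle.
Circumcentre = (2.625, 3.6875), r² = 80.48828125.
Centre = (2.625, 3.6875).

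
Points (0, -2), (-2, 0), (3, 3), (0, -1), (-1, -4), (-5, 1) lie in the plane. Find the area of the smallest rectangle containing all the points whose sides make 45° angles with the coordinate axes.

In coordinates u = x + y, v = x − y the rectangle is axis-aligned; the map (x,y)→(u,v) scales areas by 2.
u-values: -2, -2, 6, -1, -5, -4; range = 6 − (-5) = 11.
v-values: 2, -2, 0, 1, 3, -6; range = 3 − (-6) = 9.
Area = (11 × 9) / 2 = 49.5.

49.5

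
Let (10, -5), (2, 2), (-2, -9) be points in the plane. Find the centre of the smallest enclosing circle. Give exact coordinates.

(187/58, -271/58)

Call the three points A, B, C in the order given.
Side lengths²: AB² = 113, AC² = 160, BC² = 137.
Since AC² = 160 < 137 + 113 = 250, the triangle is acute, so the smallest enclosing circle is the circumcircle.
Circumcentre = (187/58, -271/58), r² = 77405/1682.
Centre = (187/58, -271/58).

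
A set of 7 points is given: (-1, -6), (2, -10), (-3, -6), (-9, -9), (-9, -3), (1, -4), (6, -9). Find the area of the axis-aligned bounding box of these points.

x ranges over [-9, 6], width 15.
y ranges over [-10, -3], height 7.
Area = 15 × 7 = 105.

105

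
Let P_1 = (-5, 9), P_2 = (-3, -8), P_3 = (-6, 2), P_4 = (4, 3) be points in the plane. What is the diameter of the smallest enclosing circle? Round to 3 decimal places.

17.117

The minimum enclosing circle of a finite set is fixed by two of the points (as a diameter) or three (as a circumcircle).
The farthest pair is P_1–P_2 with squared distance 293. The circle on this segment as diameter has centre (-4, 0.5) and r² = 293/4 = 73.25.
Check P_3: distance² to centre = 6.25 ≤ 73.25, so it lies inside.
All remaining points lie in this disk, and no smaller disk contains both endpoints, so this is the minimum enclosing circle.
Diameter = 2r = 2√(73.25) ≈ 17.117.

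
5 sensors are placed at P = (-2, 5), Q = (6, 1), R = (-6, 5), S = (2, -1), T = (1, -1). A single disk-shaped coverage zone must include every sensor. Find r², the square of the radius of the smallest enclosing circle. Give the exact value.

40

The farthest pair is Q–R with squared distance 160. The circle on this segment as diameter has centre (0, 3) and r² = 160/4 = 40.
Check P: distance² to centre = 8 ≤ 40, so it lies inside.
All remaining points lie in this disk, and no smaller disk contains both endpoints, so this is the minimum enclosing circle.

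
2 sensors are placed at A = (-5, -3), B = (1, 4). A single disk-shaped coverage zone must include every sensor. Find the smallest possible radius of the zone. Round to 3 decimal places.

4.610

The smallest circle enclosing two points has them as diameter endpoints.
Centre = midpoint = (-2, 0.5); r² = |AB|²/4 = 85/4 = 21.25.
r = √(21.25) ≈ 4.610.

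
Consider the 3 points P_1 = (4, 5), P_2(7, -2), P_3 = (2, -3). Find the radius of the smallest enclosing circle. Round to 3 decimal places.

4.213

Side lengths²: P_1P_2² = 58, P_1P_3² = 68, P_2P_3² = 26.
Since P_1P_3² = 68 < 58 + 26 = 84, the triangle is acute, so the smallest enclosing circle is the circumcircle.
Circumcentre = (73/19, 15/19), r² = 6409/361.
r = √(6409/361) ≈ 4.213.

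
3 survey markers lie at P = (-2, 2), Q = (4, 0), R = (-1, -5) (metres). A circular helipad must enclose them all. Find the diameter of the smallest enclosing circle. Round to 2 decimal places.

Side lengths²: PQ² = 40, PR² = 50, QR² = 50.
Since QR² = 50 < 50 + 40 = 90, the triangle is acute, so the smallest enclosing circle is the circumcircle.
Circumcentre = (0.25, -1.25), r² = 15.625.
Diameter = 2r = 2√(15.625) ≈ 7.91.

7.91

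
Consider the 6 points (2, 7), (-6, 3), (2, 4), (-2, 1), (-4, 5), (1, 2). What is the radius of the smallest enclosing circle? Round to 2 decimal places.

By Welzl's lemma the MEC is supported by two points (diametrically opposite) or three points (on a circumcircle).
The farthest pair is (2, 7)–(-6, 3) with squared distance 80. The circle on this segment as diameter has centre (-2, 5) and r² = 80/4 = 20.
Check (2, 4): distance² to centre = 17 ≤ 20, so it lies inside.
All remaining points lie in this disk, and no smaller disk contains both endpoints, so this is the minimum enclosing circle.
r = √20 ≈ 4.47.

4.47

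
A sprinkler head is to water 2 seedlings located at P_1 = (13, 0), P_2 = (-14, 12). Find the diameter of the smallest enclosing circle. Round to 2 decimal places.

29.55

The smallest circle enclosing two points has them as diameter endpoints.
Centre = midpoint = (-0.5, 6); r² = |P_1P_2|²/4 = 873/4 = 218.25.
Diameter = 2r = 2√(218.25) ≈ 29.55.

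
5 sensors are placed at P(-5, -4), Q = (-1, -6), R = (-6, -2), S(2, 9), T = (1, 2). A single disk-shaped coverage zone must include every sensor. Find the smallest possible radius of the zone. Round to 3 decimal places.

A smallest enclosing disk is always determined by at most three of the input points on its boundary.
The minimum enclosing circle is determined by three boundary points: P, Q, S.
Their circumcentre is (3/11, 17/11) with r² = 7085/121.
The farthest remaining point R is at distance² 6282/121 ≤ 7085/121.
r = √(7085/121) ≈ 7.652.

7.652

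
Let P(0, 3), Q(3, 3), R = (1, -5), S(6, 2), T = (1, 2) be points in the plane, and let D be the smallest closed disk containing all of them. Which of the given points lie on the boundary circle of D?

P, R, S

The minimum enclosing circle of a finite set is fixed by two of the points (as a diameter) or three (as a circumcircle).
The minimum enclosing circle is determined by three boundary points: P, R, S.
Their circumcentre is (231/94, -71/94) with r² = 88985/4418.
The farthest remaining point Q is at distance² 63605/4418 ≤ 88985/4418.
The points at distance exactly r from the centre are P, R, S — 3 points.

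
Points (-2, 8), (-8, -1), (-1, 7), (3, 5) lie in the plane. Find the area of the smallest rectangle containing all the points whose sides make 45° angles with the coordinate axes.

In coordinates u = x + y, v = x − y the rectangle is axis-aligned; the map (x,y)→(u,v) scales areas by 2.
u-values: 6, -9, 6, 8; range = 8 − (-9) = 17.
v-values: -10, -7, -8, -2; range = -2 − (-10) = 8.
Area = (17 × 8) / 2 = 68.

68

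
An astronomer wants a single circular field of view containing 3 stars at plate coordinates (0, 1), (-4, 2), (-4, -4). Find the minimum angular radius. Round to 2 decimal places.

Call the three points A, B, C in the order given.
Side lengths²: AB² = 17, AC² = 41, BC² = 36.
Since AC² = 41 < 36 + 17 = 53, the triangle is acute, so the smallest enclosing circle is the circumcircle.
Circumcentre = (-2.625, -1), r² = 10.890625.
r = √(10.890625) ≈ 3.30.

3.30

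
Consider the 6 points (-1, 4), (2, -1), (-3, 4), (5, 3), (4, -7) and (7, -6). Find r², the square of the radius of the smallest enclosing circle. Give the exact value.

A smallest enclosing disk is always determined by at most three of the input points on its boundary.
The farthest pair is (-3, 4)–(7, -6) with squared distance 200. The circle on this segment as diameter has centre (2, -1) and r² = 200/4 = 50.
Check (-1, 4): distance² to centre = 34 ≤ 50, so it lies inside.
All remaining points lie in this disk, and no smaller disk contains both endpoints, so this is the minimum enclosing circle.

50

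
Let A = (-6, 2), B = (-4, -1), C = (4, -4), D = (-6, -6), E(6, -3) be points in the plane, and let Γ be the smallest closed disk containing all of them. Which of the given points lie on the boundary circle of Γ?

A, D, E

By Welzl's lemma the MEC is supported by two points (diametrically opposite) or three points (on a circumcircle).
The minimum enclosing circle is determined by three boundary points: A, D, E.
Their circumcentre is (-0.625, -2) with r² = 44.890625.
The farthest remaining point C is at distance² 25.390625 ≤ 44.890625.
The points at distance exactly r from the centre are A, D, E — 3 points.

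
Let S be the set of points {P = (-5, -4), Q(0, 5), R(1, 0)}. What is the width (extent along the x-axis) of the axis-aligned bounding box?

max x = 1, min x = -5, so width = 6.

6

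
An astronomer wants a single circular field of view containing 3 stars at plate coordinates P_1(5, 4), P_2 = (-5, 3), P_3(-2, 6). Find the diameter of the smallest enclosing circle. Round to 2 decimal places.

Side lengths²: P_1P_2² = 101, P_1P_3² = 53, P_2P_3² = 18.
Since P_1P_2² = 101 ≥ 53 + 18 = 71, the angle opposite P_1P_2 is not acute, so the smallest enclosing circle has P_1P_2 as diameter.
Centre = midpoint of P_1P_2 = (0, 3.5), r² = 101/4 = 25.25.
Diameter = 2r = 2√(25.25) ≈ 10.05.

10.05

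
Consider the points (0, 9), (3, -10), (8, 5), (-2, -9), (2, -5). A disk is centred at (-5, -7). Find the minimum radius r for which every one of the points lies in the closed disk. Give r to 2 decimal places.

The required radius is the distance from (-5, -7) to the farthest point.
Squared distances: 281, 73, 313, 13, 53.
Maximum is 313, attained at (8, 5).
r = √313 ≈ 17.69.

17.69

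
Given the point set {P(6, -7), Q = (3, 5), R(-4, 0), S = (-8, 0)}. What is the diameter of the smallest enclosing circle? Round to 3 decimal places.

15.914

By Welzl's lemma the MEC is supported by two points (diametrically opposite) or three points (on a circumcircle).
The minimum enclosing circle is determined by three boundary points: P, Q, S.
Their circumcentre is (-5/14, -31/14) with r² = 6205/98.
The farthest remaining point R is at distance² 1781/98 ≤ 6205/98.
Diameter = 2r = 2√(6205/98) ≈ 15.914.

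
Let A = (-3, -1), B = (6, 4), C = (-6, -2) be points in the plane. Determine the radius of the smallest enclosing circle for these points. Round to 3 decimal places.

Side lengths²: AB² = 106, AC² = 10, BC² = 180.
Since BC² = 180 ≥ 106 + 10 = 116, the angle opposite BC is not acute, so the smallest enclosing circle has BC as diameter.
Centre = midpoint of BC = (0, 1), r² = 180/4 = 45.
r = √45 ≈ 6.708.

6.708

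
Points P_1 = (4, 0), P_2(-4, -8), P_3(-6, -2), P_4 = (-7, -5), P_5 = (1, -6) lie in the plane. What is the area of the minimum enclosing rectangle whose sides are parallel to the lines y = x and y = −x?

88

In coordinates u = x + y, v = x − y the rectangle is axis-aligned; the map (x,y)→(u,v) scales areas by 2.
u-values: 4, -12, -8, -12, -5; range = 4 − (-12) = 16.
v-values: 4, 4, -4, -2, 7; range = 7 − (-4) = 11.
Area = (16 × 11) / 2 = 88.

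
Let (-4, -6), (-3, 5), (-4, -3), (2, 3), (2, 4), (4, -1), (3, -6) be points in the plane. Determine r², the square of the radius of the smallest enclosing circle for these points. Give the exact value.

The minimum enclosing circle is determined by three boundary points: (-4, -6), (-3, 5), (3, -6).
Their circumcentre is (-0.5, -17/22) with r² = 9577/242.
The farthest remaining point (2, 4) is at distance² 7025/242 ≤ 9577/242.

9577/242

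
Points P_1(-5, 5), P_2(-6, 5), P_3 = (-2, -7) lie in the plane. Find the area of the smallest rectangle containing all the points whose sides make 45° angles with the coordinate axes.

In coordinates u = x + y, v = x − y the rectangle is axis-aligned; the map (x,y)→(u,v) scales areas by 2.
u-values: 0, -1, -9; range = 0 − (-9) = 9.
v-values: -10, -11, 5; range = 5 − (-11) = 16.
Area = (9 × 16) / 2 = 72.

72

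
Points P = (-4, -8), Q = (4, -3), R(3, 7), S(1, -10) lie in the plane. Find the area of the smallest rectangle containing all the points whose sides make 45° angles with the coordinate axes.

In coordinates u = x + y, v = x − y the rectangle is axis-aligned; the map (x,y)→(u,v) scales areas by 2.
u-values: -12, 1, 10, -9; range = 10 − (-12) = 22.
v-values: 4, 7, -4, 11; range = 11 − (-4) = 15.
Area = (22 × 15) / 2 = 165.

165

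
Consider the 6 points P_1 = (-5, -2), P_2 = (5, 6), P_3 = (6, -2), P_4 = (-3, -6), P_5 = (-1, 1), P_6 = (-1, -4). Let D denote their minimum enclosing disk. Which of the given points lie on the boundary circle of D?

P_2, P_4

The minimum enclosing circle of a finite set is fixed by two of the points (as a diameter) or three (as a circumcircle).
The farthest pair is P_2–P_4 with squared distance 208. The circle on this segment as diameter has centre (1, 0) and r² = 208/4 = 52.
Check P_1: distance² to centre = 40 ≤ 52, so it lies inside.
All remaining points lie in this disk, and no smaller disk contains both endpoints, so this is the minimum enclosing circle.
The points at distance exactly r from the centre are P_2, P_4 — 2 points.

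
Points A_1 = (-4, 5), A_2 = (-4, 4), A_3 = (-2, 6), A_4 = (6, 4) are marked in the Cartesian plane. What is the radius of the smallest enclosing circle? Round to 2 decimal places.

A smallest enclosing disk is always determined by at most three of the input points on its boundary.
The farthest pair is A_1–A_4 with squared distance 101. The circle on this segment as diameter has centre (1, 4.5) and r² = 101/4 = 25.25.
Check A_2: distance² to centre = 25.25 ≤ 25.25, so it lies inside.
All remaining points lie in this disk, and no smaller disk contains both endpoints, so this is the minimum enclosing circle.
r = √(25.25) ≈ 5.02.

5.02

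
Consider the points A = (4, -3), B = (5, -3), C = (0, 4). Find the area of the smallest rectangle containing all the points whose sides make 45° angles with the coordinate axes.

18

In coordinates u = x + y, v = x − y the rectangle is axis-aligned; the map (x,y)→(u,v) scales areas by 2.
u-values: 1, 2, 4; range = 4 − 1 = 3.
v-values: 7, 8, -4; range = 8 − (-4) = 12.
Area = (3 × 12) / 2 = 18.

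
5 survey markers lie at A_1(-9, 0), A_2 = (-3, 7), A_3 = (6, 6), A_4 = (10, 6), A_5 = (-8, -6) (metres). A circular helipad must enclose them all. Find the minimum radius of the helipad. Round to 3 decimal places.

A smallest enclosing disk is always determined by at most three of the input points on its boundary.
The farthest pair is A_4–A_5 with squared distance 468. The circle on this segment as diameter has centre (1, 0) and r² = 468/4 = 117.
Check A_1: distance² to centre = 100 ≤ 117, so it lies inside.
All remaining points lie in this disk, and no smaller disk contains both endpoints, so this is the minimum enclosing circle.
r = √117 ≈ 10.817.

10.817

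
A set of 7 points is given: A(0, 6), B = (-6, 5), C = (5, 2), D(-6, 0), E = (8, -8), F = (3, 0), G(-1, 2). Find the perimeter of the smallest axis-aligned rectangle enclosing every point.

Width = max x − min x = 8 − (-6) = 14.
Height = max y − min y = 6 − (-8) = 14.
Perimeter = 2(14 + 14) = 56.

56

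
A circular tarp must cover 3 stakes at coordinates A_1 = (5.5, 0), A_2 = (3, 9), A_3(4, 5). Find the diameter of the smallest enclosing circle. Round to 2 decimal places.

Side lengths²: A_1A_2² = 87.25, A_1A_3² = 27.25, A_2A_3² = 17.
Since A_1A_2² = 87.25 ≥ 27.25 + 17 = 44.25, the angle opposite A_1A_2 is not acute, so the smallest enclosing circle has A_1A_2 as diameter.
Centre = midpoint of A_1A_2 = (4.25, 4.5), r² = 87.25/4 = 21.8125.
Diameter = 2r = 2√(21.8125) ≈ 9.34.

9.34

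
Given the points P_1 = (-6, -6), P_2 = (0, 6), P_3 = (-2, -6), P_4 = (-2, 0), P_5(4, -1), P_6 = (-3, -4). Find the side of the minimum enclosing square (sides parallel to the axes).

12

The bounding box has width 10 and height 12.
An axis-aligned square enclosing the set must have side ≥ max(width, height).
So the minimum side is max(10, 12) = 12.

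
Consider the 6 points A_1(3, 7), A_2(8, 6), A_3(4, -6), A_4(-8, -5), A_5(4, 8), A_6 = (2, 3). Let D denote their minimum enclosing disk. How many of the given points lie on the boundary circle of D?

2

By Welzl's lemma the MEC is supported by two points (diametrically opposite) or three points (on a circumcircle).
The farthest pair is A_2–A_4 with squared distance 377. The circle on this segment as diameter has centre (0, 0.5) and r² = 377/4 = 94.25.
Check A_1: distance² to centre = 51.25 ≤ 94.25, so it lies inside.
All remaining points lie in this disk, and no smaller disk contains both endpoints, so this is the minimum enclosing circle.
The points at distance exactly r from the centre are A_2, A_4 — 2 points.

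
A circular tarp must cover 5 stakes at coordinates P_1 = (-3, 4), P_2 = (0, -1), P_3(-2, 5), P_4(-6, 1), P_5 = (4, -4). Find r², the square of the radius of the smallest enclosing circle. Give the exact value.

The minimum enclosing circle of a finite set is fixed by two of the points (as a diameter) or three (as a circumcircle).
The minimum enclosing circle is determined by three boundary points: P_3, P_4, P_5.
Their circumcentre is (-0.5, -0.5) with r² = 32.5.
The farthest remaining point P_1 is at distance² 26.5 ≤ 32.5.

32.5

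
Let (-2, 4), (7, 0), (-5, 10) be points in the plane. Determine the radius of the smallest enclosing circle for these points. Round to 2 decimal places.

7.81

Call the three points A, B, C in the order given.
Side lengths²: AB² = 97, AC² = 45, BC² = 244.
Since BC² = 244 ≥ 97 + 45 = 142, the angle opposite BC is not acute, so the smallest enclosing circle has BC as diameter.
Centre = midpoint of BC = (1, 5), r² = 244/4 = 61.
r = √61 ≈ 7.81.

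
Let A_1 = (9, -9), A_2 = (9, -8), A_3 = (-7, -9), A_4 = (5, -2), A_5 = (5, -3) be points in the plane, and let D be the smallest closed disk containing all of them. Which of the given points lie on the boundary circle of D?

The minimum enclosing circle of a finite set is fixed by two of the points (as a diameter) or three (as a circumcircle).
The farthest pair is A_2–A_3 with squared distance 257. The circle on this segment as diameter has centre (1, -8.5) and r² = 257/4 = 64.25.
Check A_1: distance² to centre = 64.25 ≤ 64.25, so it lies inside.
All remaining points lie in this disk, and no smaller disk contains both endpoints, so this is the minimum enclosing circle.
The points at distance exactly r from the centre are A_1, A_2, A_3 — 3 points.

A_1, A_2, A_3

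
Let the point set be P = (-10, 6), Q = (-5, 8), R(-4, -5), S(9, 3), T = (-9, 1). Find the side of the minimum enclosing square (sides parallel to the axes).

The bounding box has width 19 and height 13.
An axis-aligned square enclosing the set must have side ≥ max(width, height).
So the minimum side is max(19, 13) = 19.

19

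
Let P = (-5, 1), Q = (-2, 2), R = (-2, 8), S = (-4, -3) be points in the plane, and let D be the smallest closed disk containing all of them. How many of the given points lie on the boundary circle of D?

2

The farthest pair is R–S with squared distance 125. The circle on this segment as diameter has centre (-3, 2.5) and r² = 125/4 = 31.25.
Check P: distance² to centre = 6.25 ≤ 31.25, so it lies inside.
All remaining points lie in this disk, and no smaller disk contains both endpoints, so this is the minimum enclosing circle.
The points at distance exactly r from the centre are R, S — 2 points.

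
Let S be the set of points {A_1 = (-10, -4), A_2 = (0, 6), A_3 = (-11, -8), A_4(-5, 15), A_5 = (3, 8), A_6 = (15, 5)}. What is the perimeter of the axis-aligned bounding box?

Width = max x − min x = 15 − (-11) = 26.
Height = max y − min y = 15 − (-8) = 23.
Perimeter = 2(26 + 23) = 98.

98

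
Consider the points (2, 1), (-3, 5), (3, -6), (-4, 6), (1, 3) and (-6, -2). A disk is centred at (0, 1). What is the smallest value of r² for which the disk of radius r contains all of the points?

The required radius is the distance from (0, 1) to the farthest point.
Squared distances: 4, 25, 58, 41, 5, 45.
Maximum is 58, attained at (3, -6).

58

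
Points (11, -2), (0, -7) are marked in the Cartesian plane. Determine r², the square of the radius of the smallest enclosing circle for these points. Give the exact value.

36.5

The smallest circle enclosing two points has them as diameter endpoints.
Centre = midpoint = (5.5, -4.5); r² = |(11, -2)−(0, -7)|²/4 = 146/4 = 36.5.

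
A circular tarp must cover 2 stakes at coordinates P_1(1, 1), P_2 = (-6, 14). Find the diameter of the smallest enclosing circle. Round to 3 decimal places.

The smallest circle enclosing two points has them as diameter endpoints.
Centre = midpoint = (-2.5, 7.5); r² = |P_1P_2|²/4 = 218/4 = 54.5.
Diameter = 2r = 2√(54.5) ≈ 14.765.

14.765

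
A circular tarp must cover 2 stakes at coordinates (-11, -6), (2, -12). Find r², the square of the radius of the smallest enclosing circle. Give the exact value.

51.25

The smallest circle enclosing two points has them as diameter endpoints.
Centre = midpoint = (-4.5, -9); r² = |(-11, -6)−(2, -12)|²/4 = 205/4 = 51.25.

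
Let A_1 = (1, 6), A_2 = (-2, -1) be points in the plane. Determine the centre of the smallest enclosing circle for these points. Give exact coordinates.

The smallest circle enclosing two points has them as diameter endpoints.
Centre = midpoint = (-0.5, 2.5); r² = |A_1A_2|²/4 = 58/4 = 14.5.
Centre = (-0.5, 2.5).

(-0.5, 2.5)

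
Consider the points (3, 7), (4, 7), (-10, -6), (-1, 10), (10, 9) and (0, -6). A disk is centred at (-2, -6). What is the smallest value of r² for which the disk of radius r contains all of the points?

The required radius is the distance from (-2, -6) to the farthest point.
Squared distances: 194, 205, 64, 257, 369, 4.
Maximum is 369, attained at (10, 9).

369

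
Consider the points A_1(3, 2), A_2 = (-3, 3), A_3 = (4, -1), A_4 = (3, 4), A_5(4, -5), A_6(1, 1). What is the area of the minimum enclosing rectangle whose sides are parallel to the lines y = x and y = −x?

In coordinates u = x + y, v = x − y the rectangle is axis-aligned; the map (x,y)→(u,v) scales areas by 2.
u-values: 5, 0, 3, 7, -1, 2; range = 7 − (-1) = 8.
v-values: 1, -6, 5, -1, 9, 0; range = 9 − (-6) = 15.
Area = (8 × 15) / 2 = 60.

60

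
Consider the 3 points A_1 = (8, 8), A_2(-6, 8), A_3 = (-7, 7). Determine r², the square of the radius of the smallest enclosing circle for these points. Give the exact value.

Side lengths²: A_1A_2² = 196, A_1A_3² = 226, A_2A_3² = 2.
Since A_1A_3² = 226 ≥ 196 + 2 = 198, the angle opposite A_1A_3 is not acute, so the smallest enclosing circle has A_1A_3 as diameter.
Centre = midpoint of A_1A_3 = (0.5, 7.5), r² = 226/4 = 56.5.

56.5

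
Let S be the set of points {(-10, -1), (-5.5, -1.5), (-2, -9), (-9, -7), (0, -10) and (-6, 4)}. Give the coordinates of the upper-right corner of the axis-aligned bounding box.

(0, 4)

x-range [-10, 0], y-range [-10, 4].
The upper-right corner is (0, 4).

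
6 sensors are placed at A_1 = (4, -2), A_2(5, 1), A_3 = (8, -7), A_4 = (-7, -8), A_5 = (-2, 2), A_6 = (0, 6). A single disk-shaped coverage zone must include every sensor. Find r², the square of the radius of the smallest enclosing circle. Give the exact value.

The minimum enclosing circle is determined by three boundary points: A_3, A_4, A_6.
Their circumcentre is (11/58, -165/58) with r² = 131645/1682.
The farthest remaining point A_2 is at distance² 63785/1682 ≤ 131645/1682.

131645/1682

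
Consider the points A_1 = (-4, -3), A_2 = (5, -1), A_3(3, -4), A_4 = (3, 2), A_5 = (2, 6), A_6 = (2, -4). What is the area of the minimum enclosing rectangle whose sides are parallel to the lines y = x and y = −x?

In coordinates u = x + y, v = x − y the rectangle is axis-aligned; the map (x,y)→(u,v) scales areas by 2.
u-values: -7, 4, -1, 5, 8, -2; range = 8 − (-7) = 15.
v-values: -1, 6, 7, 1, -4, 6; range = 7 − (-4) = 11.
Area = (15 × 11) / 2 = 82.5.

82.5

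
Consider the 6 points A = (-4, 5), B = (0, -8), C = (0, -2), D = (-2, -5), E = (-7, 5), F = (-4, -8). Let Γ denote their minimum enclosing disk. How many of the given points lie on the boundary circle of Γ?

By Welzl's lemma the MEC is supported by two points (diametrically opposite) or three points (on a circumcircle).
The farthest pair is B–E with squared distance 218. The circle on this segment as diameter has centre (-3.5, -1.5) and r² = 218/4 = 54.5.
Check A: distance² to centre = 42.5 ≤ 54.5, so it lies inside.
All remaining points lie in this disk, and no smaller disk contains both endpoints, so this is the minimum enclosing circle.
The points at distance exactly r from the centre are B, E — 2 points.

2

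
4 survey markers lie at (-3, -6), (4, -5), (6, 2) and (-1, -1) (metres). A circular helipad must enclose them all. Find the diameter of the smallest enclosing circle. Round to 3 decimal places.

A smallest enclosing disk is always determined by at most three of the input points on its boundary.
The farthest pair is (-3, -6)–(6, 2) with squared distance 145. The circle on this segment as diameter has centre (1.5, -2) and r² = 145/4 = 36.25.
Check (4, -5): distance² to centre = 15.25 ≤ 36.25, so it lies inside.
All remaining points lie in this disk, and no smaller disk contains both endpoints, so this is the minimum enclosing circle.
Diameter = 2r = 2√(36.25) ≈ 12.042.

12.042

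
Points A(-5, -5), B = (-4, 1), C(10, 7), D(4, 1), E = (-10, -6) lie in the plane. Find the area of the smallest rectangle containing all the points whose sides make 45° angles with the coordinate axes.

132

In coordinates u = x + y, v = x − y the rectangle is axis-aligned; the map (x,y)→(u,v) scales areas by 2.
u-values: -10, -3, 17, 5, -16; range = 17 − (-16) = 33.
v-values: 0, -5, 3, 3, -4; range = 3 − (-5) = 8.
Area = (33 × 8) / 2 = 132.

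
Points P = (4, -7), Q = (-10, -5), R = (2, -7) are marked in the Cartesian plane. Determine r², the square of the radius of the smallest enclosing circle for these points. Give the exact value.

50

Side lengths²: PQ² = 200, PR² = 4, QR² = 148.
Since PQ² = 200 ≥ 148 + 4 = 152, the angle opposite PQ is not acute, so the smallest enclosing circle has PQ as diameter.
Centre = midpoint of PQ = (-3, -6), r² = 200/4 = 50.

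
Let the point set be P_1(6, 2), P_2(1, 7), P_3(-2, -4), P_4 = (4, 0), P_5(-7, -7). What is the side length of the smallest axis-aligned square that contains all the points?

14

The bounding box has width 13 and height 14.
An axis-aligned square enclosing the set must have side ≥ max(width, height).
So the minimum side is max(13, 14) = 14.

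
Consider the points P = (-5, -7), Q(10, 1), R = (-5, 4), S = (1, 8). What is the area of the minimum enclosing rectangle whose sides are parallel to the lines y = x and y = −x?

207

In coordinates u = x + y, v = x − y the rectangle is axis-aligned; the map (x,y)→(u,v) scales areas by 2.
u-values: -12, 11, -1, 9; range = 11 − (-12) = 23.
v-values: 2, 9, -9, -7; range = 9 − (-9) = 18.
Area = (23 × 18) / 2 = 207.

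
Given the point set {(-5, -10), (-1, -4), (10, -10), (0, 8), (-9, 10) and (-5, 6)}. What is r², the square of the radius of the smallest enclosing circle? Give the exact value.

190.25

The minimum enclosing circle of a finite set is fixed by two of the points (as a diameter) or three (as a circumcircle).
The farthest pair is (10, -10)–(-9, 10) with squared distance 761. The circle on this segment as diameter has centre (0.5, 0) and r² = 761/4 = 190.25.
Check (-5, -10): distance² to centre = 130.25 ≤ 190.25, so it lies inside.
All remaining points lie in this disk, and no smaller disk contains both endpoints, so this is the minimum enclosing circle.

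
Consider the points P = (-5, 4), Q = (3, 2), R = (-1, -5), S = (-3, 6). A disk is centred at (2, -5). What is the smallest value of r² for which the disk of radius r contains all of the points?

The required radius is the distance from (2, -5) to the farthest point.
Squared distances: 130, 50, 9, 146.
Maximum is 146, attained at S.

146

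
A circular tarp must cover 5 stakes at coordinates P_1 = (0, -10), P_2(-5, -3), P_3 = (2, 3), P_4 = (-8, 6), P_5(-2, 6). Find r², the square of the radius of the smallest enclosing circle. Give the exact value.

80

The farthest pair is P_1–P_4 with squared distance 320. The circle on this segment as diameter has centre (-4, -2) and r² = 320/4 = 80.
Check P_2: distance² to centre = 2 ≤ 80, so it lies inside.
All remaining points lie in this disk, and no smaller disk contains both endpoints, so this is the minimum enclosing circle.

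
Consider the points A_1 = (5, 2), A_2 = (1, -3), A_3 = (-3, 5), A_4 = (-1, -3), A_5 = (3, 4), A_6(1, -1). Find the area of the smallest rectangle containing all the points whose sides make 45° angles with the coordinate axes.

In coordinates u = x + y, v = x − y the rectangle is axis-aligned; the map (x,y)→(u,v) scales areas by 2.
u-values: 7, -2, 2, -4, 7, 0; range = 7 − (-4) = 11.
v-values: 3, 4, -8, 2, -1, 2; range = 4 − (-8) = 12.
Area = (11 × 12) / 2 = 66.

66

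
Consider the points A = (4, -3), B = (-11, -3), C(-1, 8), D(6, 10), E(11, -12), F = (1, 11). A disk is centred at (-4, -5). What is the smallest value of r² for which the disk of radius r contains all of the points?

The required radius is the distance from (-4, -5) to the farthest point.
Squared distances: 68, 53, 178, 325, 274, 281.
Maximum is 325, attained at D.

325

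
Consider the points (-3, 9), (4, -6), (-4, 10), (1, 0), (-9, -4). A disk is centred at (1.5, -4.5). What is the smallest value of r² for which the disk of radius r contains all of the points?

240.5

The required radius is the distance from (1.5, -4.5) to the farthest point.
Squared distances: 202.5, 8.5, 240.5, 20.5, 110.5.
Maximum is 240.5, attained at (-4, 10).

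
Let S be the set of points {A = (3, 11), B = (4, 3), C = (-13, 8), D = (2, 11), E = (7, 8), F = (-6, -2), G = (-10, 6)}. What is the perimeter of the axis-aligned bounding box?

66

Width = max x − min x = 7 − (-13) = 20.
Height = max y − min y = 11 − (-2) = 13.
Perimeter = 2(20 + 13) = 66.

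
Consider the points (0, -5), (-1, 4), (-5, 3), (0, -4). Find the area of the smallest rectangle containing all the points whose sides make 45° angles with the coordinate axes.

52

In coordinates u = x + y, v = x − y the rectangle is axis-aligned; the map (x,y)→(u,v) scales areas by 2.
u-values: -5, 3, -2, -4; range = 3 − (-5) = 8.
v-values: 5, -5, -8, 4; range = 5 − (-8) = 13.
Area = (8 × 13) / 2 = 52.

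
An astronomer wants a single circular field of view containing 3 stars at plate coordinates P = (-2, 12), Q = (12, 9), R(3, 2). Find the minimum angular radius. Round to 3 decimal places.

Side lengths²: PQ² = 205, PR² = 125, QR² = 130.
Since PQ² = 205 < 130 + 125 = 255, the triangle is acute, so the smallest enclosing circle is the circumcircle.
Circumcentre = (4.7, 9.1), r² = 53.3.
r = √(53.3) ≈ 7.301.

7.301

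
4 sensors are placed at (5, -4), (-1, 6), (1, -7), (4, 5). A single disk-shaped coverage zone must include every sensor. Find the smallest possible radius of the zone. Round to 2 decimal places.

The minimum enclosing circle of a finite set is fixed by two of the points (as a diameter) or three (as a circumcircle).
The minimum enclosing circle is determined by three boundary points: (-1, 6), (1, -7), (4, 5).
Their circumcentre is (13/42, -19/42) with r² = 38233/882.
The farthest remaining point (5, -4) is at distance² 30505/882 ≤ 38233/882.
r = √(38233/882) ≈ 6.58.

6.58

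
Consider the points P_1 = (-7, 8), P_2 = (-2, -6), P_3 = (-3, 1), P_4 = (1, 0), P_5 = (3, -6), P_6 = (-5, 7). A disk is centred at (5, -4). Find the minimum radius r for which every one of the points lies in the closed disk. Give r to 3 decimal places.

16.971

The required radius is the distance from (5, -4) to the farthest point.
Squared distances: 288, 53, 89, 32, 8, 221.
Maximum is 288, attained at P_1.
r = √288 ≈ 16.971.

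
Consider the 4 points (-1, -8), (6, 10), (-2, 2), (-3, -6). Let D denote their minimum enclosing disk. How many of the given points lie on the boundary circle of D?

2

By Welzl's lemma the MEC is supported by two points (diametrically opposite) or three points (on a circumcircle).
The farthest pair is (-1, -8)–(6, 10) with squared distance 373. The circle on this segment as diameter has centre (2.5, 1) and r² = 373/4 = 93.25.
Check (-2, 2): distance² to centre = 21.25 ≤ 93.25, so it lies inside.
All remaining points lie in this disk, and no smaller disk contains both endpoints, so this is the minimum enclosing circle.
The points at distance exactly r from the centre are (-1, -8), (6, 10) — 2 points.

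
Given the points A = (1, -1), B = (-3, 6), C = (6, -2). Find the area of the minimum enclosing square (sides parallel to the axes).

The bounding box has width 9 and height 8.
An axis-aligned square enclosing the set must have side ≥ max(width, height).
So the minimum side is max(9, 8) = 9.
Area = 9² = 81.

81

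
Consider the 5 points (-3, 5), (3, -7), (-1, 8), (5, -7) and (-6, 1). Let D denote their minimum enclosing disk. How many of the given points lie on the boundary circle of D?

2

The farthest pair is (-1, 8)–(5, -7) with squared distance 261. The circle on this segment as diameter has centre (2, 0.5) and r² = 261/4 = 65.25.
Check (-3, 5): distance² to centre = 45.25 ≤ 65.25, so it lies inside.
All remaining points lie in this disk, and no smaller disk contains both endpoints, so this is the minimum enclosing circle.
The points at distance exactly r from the centre are (-1, 8), (5, -7) — 2 points.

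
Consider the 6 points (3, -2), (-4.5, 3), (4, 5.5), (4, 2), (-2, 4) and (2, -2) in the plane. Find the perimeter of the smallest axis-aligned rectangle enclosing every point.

Width = max x − min x = 4 − (-4.5) = 8.5.
Height = max y − min y = 5.5 − (-2) = 7.5.
Perimeter = 2(8.5 + 7.5) = 32.

32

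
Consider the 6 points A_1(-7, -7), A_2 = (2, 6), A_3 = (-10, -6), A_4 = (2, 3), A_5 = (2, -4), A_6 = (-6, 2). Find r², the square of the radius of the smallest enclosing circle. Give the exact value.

72

The farthest pair is A_2–A_3 with squared distance 288. The circle on this segment as diameter has centre (-4, 0) and r² = 288/4 = 72.
Check A_1: distance² to centre = 58 ≤ 72, so it lies inside.
All remaining points lie in this disk, and no smaller disk contains both endpoints, so this is the minimum enclosing circle.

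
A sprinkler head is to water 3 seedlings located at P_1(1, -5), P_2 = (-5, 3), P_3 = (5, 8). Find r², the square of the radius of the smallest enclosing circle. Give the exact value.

Side lengths²: P_1P_2² = 100, P_1P_3² = 185, P_2P_3² = 125.
Since P_1P_3² = 185 < 125 + 100 = 225, the triangle is acute, so the smallest enclosing circle is the circumcircle.
Circumcentre = (20/11, 41/22), r² = 23125/484.

23125/484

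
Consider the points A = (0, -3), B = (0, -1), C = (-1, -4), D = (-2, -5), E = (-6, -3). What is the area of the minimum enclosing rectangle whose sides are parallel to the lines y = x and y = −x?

In coordinates u = x + y, v = x − y the rectangle is axis-aligned; the map (x,y)→(u,v) scales areas by 2.
u-values: -3, -1, -5, -7, -9; range = -1 − (-9) = 8.
v-values: 3, 1, 3, 3, -3; range = 3 − (-3) = 6.
Area = (8 × 6) / 2 = 24.

24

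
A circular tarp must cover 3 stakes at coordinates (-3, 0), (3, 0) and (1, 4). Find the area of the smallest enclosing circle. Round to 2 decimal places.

31.42

Call the three points A, B, C in the order given.
Side lengths²: AB² = 36, AC² = 32, BC² = 20.
Since AB² = 36 < 32 + 20 = 52, the triangle is acute, so the smallest enclosing circle is the circumcircle.
Circumcentre = (0, 1), r² = 10.
Area = π·r² = π·10 ≈ 31.42.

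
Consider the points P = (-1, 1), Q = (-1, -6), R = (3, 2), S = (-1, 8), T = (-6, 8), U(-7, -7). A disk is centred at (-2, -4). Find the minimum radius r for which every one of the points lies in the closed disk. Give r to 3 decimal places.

12.649

The required radius is the distance from (-2, -4) to the farthest point.
Squared distances: 26, 5, 61, 145, 160, 34.
Maximum is 160, attained at T.
r = √160 ≈ 12.649.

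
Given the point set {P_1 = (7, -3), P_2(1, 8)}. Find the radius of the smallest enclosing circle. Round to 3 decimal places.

6.265

The smallest circle enclosing two points has them as diameter endpoints.
Centre = midpoint = (4, 2.5); r² = |P_1P_2|²/4 = 157/4 = 39.25.
r = √(39.25) ≈ 6.265.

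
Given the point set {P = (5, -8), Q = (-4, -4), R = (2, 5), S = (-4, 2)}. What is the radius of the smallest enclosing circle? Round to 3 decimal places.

6.920

By Welzl's lemma the MEC is supported by two points (diametrically opposite) or three points (on a circumcircle).
The minimum enclosing circle is determined by three boundary points: P, R, S.
Their circumcentre is (99/58, -111/58) with r² = 80545/1682.
The farthest remaining point Q is at distance² 62101/1682 ≤ 80545/1682.
r = √(80545/1682) ≈ 6.920.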